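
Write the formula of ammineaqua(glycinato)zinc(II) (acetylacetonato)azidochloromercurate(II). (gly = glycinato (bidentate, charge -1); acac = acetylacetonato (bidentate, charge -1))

[Zn(gly)(H2O)(NH3)][Hg(acac)Cl(N3)]

Cation [Zn…]: ligand charges -1, Zn(II) ⇒ ion charge 1+.
Anion [Hg…]: ligand charges -3, Hg(II) ⇒ ion charge 1−.
One 1+ cation balances one 1− anion.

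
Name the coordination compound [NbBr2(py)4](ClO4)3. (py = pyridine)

The 3 perchlorate counter-ions carry a total charge of -3, so each complex ion is 3+.
Ligand charges: 2×bromo (-1 each), 4×pyridine (neutral); total -2. So Nb + (-2) = 3+, giving Nb = +5.
Ligands are named alphabetically: bromo before pyridine.

dibromotetrakis(pyridine)niobium(V) perchlorate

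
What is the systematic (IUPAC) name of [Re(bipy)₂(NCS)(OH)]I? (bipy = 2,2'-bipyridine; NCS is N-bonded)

The 1 iodide counter-ion carries a total charge of -1, so each complex ion is 1+.
Ligand charges: 1×hydroxo (-1 each), 2×2,2'-bipyridine (neutral), 1×isothiocyanato (-1 each); total -2. So Re + (-2) = 1+, giving Re = +3.
Ligands are named alphabetically: bipyridine before hydroxo before isothiocyanato.

bis(2,2'-bipyridine)hydroxoisothiocyanatorhenium(III) iodide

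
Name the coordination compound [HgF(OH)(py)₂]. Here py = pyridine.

fluorohydroxobis(pyridine)mercury(II)

There is no counter-ion, so the complex is neutral overall.
Ligand charges: 2×pyridine (neutral), 1×hydroxo (-1 each), 1×fluoro (-1 each); total -2. So Hg + (-2) = 0, giving Hg = +2.
Ligands are named alphabetically: fluoro before hydroxo before pyridine.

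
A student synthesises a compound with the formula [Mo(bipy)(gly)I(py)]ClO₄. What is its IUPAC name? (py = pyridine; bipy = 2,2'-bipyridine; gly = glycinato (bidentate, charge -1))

The 1 perchlorate counter-ion carries a total charge of -1, so each complex ion is 1+.
Ligand charges: 1×iodo (-1 each), 1×pyridine (neutral), 1×2,2'-bipyridine (neutral), 1×glycinato (-1 each); total -2. So Mo + (-2) = 1+, giving Mo = +3.
Ligands are named alphabetically: bipyridine before glycinato before iodo before pyridine.

(2,2'-bipyridine)(glycinato)iodo(pyridine)molybdenum(III) perchlorate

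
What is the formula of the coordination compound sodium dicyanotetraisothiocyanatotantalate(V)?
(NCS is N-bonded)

Na[Ta(CN)2(NCS)4]

Ligands: 4 isothiocyanato (NCS, -1), 2 cyano (CN, -1). Ligand charge sum = -6.
Charge balance with sodium (+1) requires 1 complex ion per 1 sodium.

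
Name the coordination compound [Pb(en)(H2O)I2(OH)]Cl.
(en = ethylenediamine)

aqua(ethylenediamine)hydroxodiiodolead(IV) chloride

The 1 chloride counter-ion carries a total charge of -1, so each complex ion is 1+.
Ligand charges: 1×ethylenediamine (neutral), 2×iodo (-1 each), 1×aqua (neutral), 1×hydroxo (-1 each); total -3. So Pb + (-3) = 1+, giving Pb = +4.
Ligands are named alphabetically: aqua before ethylenediamine before hydroxo before iodo.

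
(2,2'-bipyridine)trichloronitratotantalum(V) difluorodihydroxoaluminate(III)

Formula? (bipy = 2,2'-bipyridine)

[Ta(bipy)Cl3(NO3)][AlF2(OH)2]

Cation [Ta…]: ligand charges -4, Ta(V) ⇒ ion charge 1+.
Anion [Al…]: ligand charges -4, Al(III) ⇒ ion charge 1−.
One 1+ cation balances one 1− anion.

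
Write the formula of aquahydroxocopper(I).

Ligands: 1 hydroxo (OH, -1), 1 aqua (H2O, neutral). Ligand charge sum = -1.
With Cu in oxidation state +1, the complex ion is [Cu...].

[Cu(H2O)(OH)]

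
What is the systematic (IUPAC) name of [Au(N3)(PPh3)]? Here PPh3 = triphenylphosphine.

There is no counter-ion, so the complex is neutral overall.
Ligand charges: 1×azido (-1 each), 1×triphenylphosphine (neutral); total -1. So Au + (-1) = 0, giving Au = +1.
Ligands are named alphabetically: azido before triphenylphosphine.

azido(triphenylphosphine)gold(I)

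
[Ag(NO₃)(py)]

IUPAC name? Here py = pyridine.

There is no counter-ion, so the complex is neutral overall.
Ligand charges: 1×pyridine (neutral), 1×nitrato (-1 each); total -1. So Ag + (-1) = 0, giving Ag = +1.
Ligands are named alphabetically: nitrato before pyridine.

nitrato(pyridine)silver(I)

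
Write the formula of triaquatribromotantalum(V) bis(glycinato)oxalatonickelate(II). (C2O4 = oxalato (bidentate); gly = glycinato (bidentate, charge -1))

Cation [Ta…]: ligand charges -3, Ta(V) ⇒ ion charge 2+.
Anion [Ni…]: ligand charges -4, Ni(II) ⇒ ion charge 2−.
One 2+ cation balances one 2− anion.

[TaBr3(H2O)3][Ni(C2O4)(gly)2]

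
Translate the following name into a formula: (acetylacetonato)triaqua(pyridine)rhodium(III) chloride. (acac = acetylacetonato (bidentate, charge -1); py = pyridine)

[Rh(acac)(H2O)3(py)]Cl2

Ligands: 1 acetylacetonato (acac, -1), 1 pyridine (py, neutral), 3 aqua (H2O, neutral). Ligand charge sum = -1.
Charge balance with chloride (-1) requires 1 complex ion per 2 chloride.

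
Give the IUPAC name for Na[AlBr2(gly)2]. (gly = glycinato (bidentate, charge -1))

The 1 sodium counter-ion carries a total charge of +1, so each complex ion is 1−.
Ligand charges: 2×bromo (-1 each), 2×glycinato (-1 each); total -4. So Al + (-4) = 1−, giving Al = +3.
Ligands are named alphabetically: bromo before glycinato.
The complex ion is anionic, so aluminium takes the -ate form aluminate(III).

sodium dibromobis(glycinato)aluminate(III)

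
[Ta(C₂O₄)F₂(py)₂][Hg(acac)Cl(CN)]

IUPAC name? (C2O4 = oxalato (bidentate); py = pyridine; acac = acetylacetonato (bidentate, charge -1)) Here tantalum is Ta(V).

difluorooxalatobis(pyridine)tantalum(V) (acetylacetonato)chlorocyanomercurate(II)

Both ions are complex: the cation is named first with the plain metal name, the anion second with the -ate form; each ion's ligands are alphabetised independently.
Ta is given as +5; the cation's ligand charges sum to -4, so the complex cation is 1+.
A 1:1 salt means the anion carries the equal and opposite charge, 1−.
Anion: ligand charges sum to -3; for the ion to be 1−, Hg = +2.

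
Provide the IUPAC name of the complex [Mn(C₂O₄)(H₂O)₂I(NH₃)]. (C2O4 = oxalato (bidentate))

amminediaquaiodooxalatomanganese(III)

There is no counter-ion, so the complex is neutral overall.
Ligand charges: 2×aqua (neutral), 1×ammine (neutral), 1×iodo (-1 each), 1×oxalato (-2 each); total -3. So Mn + (-3) = 0, giving Mn = +3.
Ligands are named alphabetically: ammine before aqua before iodo before oxalato.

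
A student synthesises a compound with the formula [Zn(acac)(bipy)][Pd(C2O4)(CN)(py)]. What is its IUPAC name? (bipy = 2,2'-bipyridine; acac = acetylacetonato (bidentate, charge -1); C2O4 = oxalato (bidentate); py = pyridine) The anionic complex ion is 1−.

(acetylacetonato)(2,2'-bipyridine)zinc(II) cyanooxalato(pyridine)palladate(II)

Both ions are complex: the cation is named first with the plain metal name, the anion second with the -ate form; each ion's ligands are alphabetised independently.
The complex anion is given as 1−; its ligand charges sum to -3, so Pd = +2.
A 1:1 salt means the cation carries the equal and opposite charge, 1+.
Cation: ligand charges sum to -1; for the ion to be 1+, Zn = +2.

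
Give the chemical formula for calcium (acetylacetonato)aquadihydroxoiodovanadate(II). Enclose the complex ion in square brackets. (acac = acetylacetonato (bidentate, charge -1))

Ca[V(acac)(H2O)I(OH)2]

Ligands: 1 iodo (I, -1), 2 hydroxo (OH, -1), 1 aqua (H2O, neutral), 1 acetylacetonato (acac, -1). Ligand charge sum = -4.
With V in oxidation state +2, the complex ion is [V...]^2−.
Charge balance with calcium (+2) requires 1 complex ion per 1 calcium.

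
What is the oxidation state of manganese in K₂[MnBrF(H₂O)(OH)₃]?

+3

2 potassium outside the brackets (+1 each) → the complex ion is 2−.
Ligand charges: 3×OH = -3; 1×Br = -1; 1×H2O neutral; 1×F = -1; sum -5.
Mn + (-5) = 2− ⇒ Mn is +3.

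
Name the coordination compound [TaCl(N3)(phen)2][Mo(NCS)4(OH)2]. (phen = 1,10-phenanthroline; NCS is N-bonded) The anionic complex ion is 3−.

Both ions are complex: the cation is named first with the plain metal name, the anion second with the -ate form; each ion's ligands are alphabetised independently.
The complex anion is given as 3−; its ligand charges sum to -6, so Mo = +3.
A 1:1 salt means the cation carries the equal and opposite charge, 3+.
Cation: ligand charges sum to -2; for the ion to be 3+, Ta = +5.

azidochlorobis(1,10-phenanthroline)tantalum(V) dihydroxotetraisothiocyanatomolybdate(III)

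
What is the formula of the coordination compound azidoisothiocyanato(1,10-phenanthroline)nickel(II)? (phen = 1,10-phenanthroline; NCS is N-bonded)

[Ni(N3)(NCS)(phen)]

Ligands: 1 azido (N3, -1), 1 1,10-phenanthroline (phen, neutral), 1 isothiocyanato (NCS, -1). Ligand charge sum = -2.
With Ni in oxidation state +2, the complex ion is [Ni...].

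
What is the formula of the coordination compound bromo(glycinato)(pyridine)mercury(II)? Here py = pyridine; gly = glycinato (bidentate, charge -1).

[HgBr(gly)(py)]

Ligands: 1 bromo (Br, -1), 1 pyridine (py, neutral), 1 glycinato (gly, -1). Ligand charge sum = -2.
With Hg in oxidation state +2, the complex ion is [Hg...].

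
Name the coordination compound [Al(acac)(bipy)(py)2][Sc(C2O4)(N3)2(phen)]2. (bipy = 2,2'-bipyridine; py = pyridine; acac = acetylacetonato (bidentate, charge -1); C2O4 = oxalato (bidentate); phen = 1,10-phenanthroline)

Both ions are complex: the cation is named first with the plain metal name, the anion second with the -ate form; each ion's ligands are alphabetised independently.
Scandium is always +3 in its complexes; the anion's ligand charges sum to -4, so the complex anion is 1−.
With 2 anions per cation, the cation must be 2×1 = 2+.
Cation: ligand charges sum to -1; for the ion to be 2+, Al = +3.

(acetylacetonato)(2,2'-bipyridine)bis(pyridine)aluminium(III) diazidooxalato(1,10-phenanthroline)scandate(III)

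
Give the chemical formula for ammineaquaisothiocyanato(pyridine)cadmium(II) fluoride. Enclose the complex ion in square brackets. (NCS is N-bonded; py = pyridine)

[Cd(H2O)(NCS)(NH3)(py)]F

Ligands: 1 ammine (NH3, neutral), 1 isothiocyanato (NCS, -1), 1 aqua (H2O, neutral), 1 pyridine (py, neutral). Ligand charge sum = -1.
With Cd in oxidation state +2, the complex ion is [Cd...]^1+.
Charge balance with fluoride (-1) requires 1 complex ion per 1 fluoride.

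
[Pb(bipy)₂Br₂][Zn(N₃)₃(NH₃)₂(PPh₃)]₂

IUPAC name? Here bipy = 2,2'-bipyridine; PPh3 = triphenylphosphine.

bis(2,2'-bipyridine)dibromolead(IV) diamminetriazido(triphenylphosphine)zincate(II)

Both ions are complex: the cation is named first with the plain metal name, the anion second with the -ate form; each ion's ligands are alphabetised independently.
Zinc is always +2 in its complexes; the anion's ligand charges sum to -3, so the complex anion is 1−.
With 2 anions per cation, the cation must be 2×1 = 2+.
Cation: ligand charges sum to -2; for the ion to be 2+, Pb = +4.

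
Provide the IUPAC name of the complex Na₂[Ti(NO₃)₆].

The 2 sodium counter-ions carry a total charge of +2, so each complex ion is 2−.
Ligand charges: 6×nitrato (-1 each); total -6. So Ti + (-6) = 2−, giving Ti = +4.
The complex ion is anionic, so titanium takes the -ate form titanate(IV).

sodium hexanitratotitanate(IV)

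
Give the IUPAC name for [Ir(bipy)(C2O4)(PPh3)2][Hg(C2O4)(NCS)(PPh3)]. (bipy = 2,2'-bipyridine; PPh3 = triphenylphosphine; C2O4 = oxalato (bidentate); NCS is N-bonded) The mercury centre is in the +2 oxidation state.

(2,2'-bipyridine)oxalatobis(triphenylphosphine)iridium(III) isothiocyanatooxalato(triphenylphosphine)mercurate(II)

Both ions are complex: the cation is named first with the plain metal name, the anion second with the -ate form; each ion's ligands are alphabetised independently.
Hg is given as +2; the anion's ligand charges sum to -3, so the complex anion is 1−.
A 1:1 salt means the cation carries the equal and opposite charge, 1+.
Cation: ligand charges sum to -2; for the ion to be 1+, Ir = +3.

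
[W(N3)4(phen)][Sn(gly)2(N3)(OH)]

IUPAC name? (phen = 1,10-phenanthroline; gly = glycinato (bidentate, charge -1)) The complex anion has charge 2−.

The complex anion is given as 2−; its ligand charges sum to -4, so Sn = +2.
A 1:1 salt means the cation carries the equal and opposite charge, 2+.
Cation: ligand charges sum to -4; for the ion to be 2+, W = +6.

tetraazido(1,10-phenanthroline)tungsten(VI) azidobis(glycinato)hydroxostannate(II)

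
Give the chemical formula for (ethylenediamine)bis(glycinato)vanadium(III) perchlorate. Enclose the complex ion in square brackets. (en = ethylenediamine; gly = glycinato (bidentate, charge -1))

Ligands: 1 ethylenediamine (en, neutral), 2 glycinato (gly, -1). Ligand charge sum = -2.
With V in oxidation state +3, the complex ion is [V...]^1+.
Charge balance with perchlorate (-1) requires 1 complex ion per 1 perchlorate.

[V(en)(gly)2]ClO4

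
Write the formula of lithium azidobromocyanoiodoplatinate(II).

Li2[PtBr(CN)I(N3)]

Ligands: 1 azido (N3, -1), 1 cyano (CN, -1), 1 bromo (Br, -1), 1 iodo (I, -1). Ligand charge sum = -4.
With Pt in oxidation state +2, the complex ion is [Pt...]^2−.
Charge balance with lithium (+1) requires 1 complex ion per 2 lithium.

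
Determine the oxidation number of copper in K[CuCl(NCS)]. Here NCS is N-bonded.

1 potassium outside the brackets (+1 each) → the complex ion is 1−.
Ligand charges: 1×Cl = -1; 1×NCS = -1; sum -2.
Cu + (-2) = 1− ⇒ Cu is +1.

+1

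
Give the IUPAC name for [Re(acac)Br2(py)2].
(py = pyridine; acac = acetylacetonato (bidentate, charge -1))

(acetylacetonato)dibromobis(pyridine)rhenium(III)

There is no counter-ion, so the complex is neutral overall.
Ligand charges: 2×bromo (-1 each), 2×pyridine (neutral), 1×acetylacetonato (-1 each); total -3. So Re + (-3) = 0, giving Re = +3.
Ligands are named alphabetically: acetylacetonato before bromo before pyridine.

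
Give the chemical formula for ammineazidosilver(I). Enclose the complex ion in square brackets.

Ligands: 1 azido (N3, -1), 1 ammine (NH3, neutral). Ligand charge sum = -1.
With Ag in oxidation state +1, the complex ion is [Ag...].

[Ag(N3)(NH3)]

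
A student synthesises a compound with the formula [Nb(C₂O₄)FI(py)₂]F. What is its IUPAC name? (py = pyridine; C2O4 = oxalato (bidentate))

The 1 fluoride counter-ion carries a total charge of -1, so each complex ion is 1+.
Ligand charges: 2×pyridine (neutral), 1×iodo (-1 each), 1×oxalato (-2 each), 1×fluoro (-1 each); total -4. So Nb + (-4) = 1+, giving Nb = +5.
Ligands are named alphabetically: fluoro before iodo before oxalato before pyridine.

fluoroiodooxalatobis(pyridine)niobium(V) fluoride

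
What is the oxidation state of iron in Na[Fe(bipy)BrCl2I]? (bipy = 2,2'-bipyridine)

1 sodium outside the brackets (+1 each) → the complex ion is 1−.
Ligand charges: 2×Cl = -2; 1×Br = -1; 1×I = -1; 1×bipy neutral; sum -4.
Fe + (-4) = 1− ⇒ Fe is +3.

+3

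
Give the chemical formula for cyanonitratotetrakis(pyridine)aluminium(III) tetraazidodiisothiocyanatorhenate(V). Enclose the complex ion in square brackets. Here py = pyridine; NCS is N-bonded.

Cation [Al…]: ligand charges -2, Al(III) ⇒ ion charge 1+.
Anion [Re…]: ligand charges -6, Re(V) ⇒ ion charge 1−.
One 1+ cation balances one 1− anion.

[Al(CN)(NO3)(py)4][Re(N3)4(NCS)2]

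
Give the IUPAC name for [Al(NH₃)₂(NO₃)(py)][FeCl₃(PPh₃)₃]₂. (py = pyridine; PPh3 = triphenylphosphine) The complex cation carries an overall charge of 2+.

Both ions are complex: the cation is named first with the plain metal name, the anion second with the -ate form; each ion's ligands are alphabetised independently.
The complex cation is given as 2+; its ligand charges sum to -1, so Al = +3.
With 2 anions per cation, each anion must be 2/2 = 1−.
Anion: ligand charges sum to -3; for the ion to be 1−, Fe = +2.

diamminenitrato(pyridine)aluminium(III) trichlorotris(triphenylphosphine)ferrate(II)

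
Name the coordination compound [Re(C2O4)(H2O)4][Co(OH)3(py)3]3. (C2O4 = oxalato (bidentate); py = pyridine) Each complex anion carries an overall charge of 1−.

Both ions are complex: the cation is named first with the plain metal name, the anion second with the -ate form; each ion's ligands are alphabetised independently.
The complex anion is given as 1−; its ligand charges sum to -3, so Co = +2.
With 3 anions per cation, the cation must be 3×1 = 3+.
Cation: ligand charges sum to -2; for the ion to be 3+, Re = +5.

tetraaquaoxalatorhenium(V) trihydroxotris(pyridine)cobaltate(II)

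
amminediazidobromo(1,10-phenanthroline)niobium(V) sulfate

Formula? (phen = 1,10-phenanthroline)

Ligands: 2 azido (N3, -1), 1 1,10-phenanthroline (phen, neutral), 1 bromo (Br, -1), 1 ammine (NH3, neutral). Ligand charge sum = -3.
Charge balance with sulfate (-2) requires 1 complex ion per 1 sulfate.

[NbBr(N3)2(NH3)(phen)]SO4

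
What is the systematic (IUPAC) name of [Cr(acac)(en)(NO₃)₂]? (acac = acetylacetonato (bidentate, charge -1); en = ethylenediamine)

There is no counter-ion, so the complex is neutral overall.
Ligand charges: 1×acetylacetonato (-1 each), 1×ethylenediamine (neutral), 2×nitrato (-1 each); total -3. So Cr + (-3) = 0, giving Cr = +3.
Ligands are named alphabetically: acetylacetonato before ethylenediamine before nitrato.

(acetylacetonato)(ethylenediamine)dinitratochromium(III)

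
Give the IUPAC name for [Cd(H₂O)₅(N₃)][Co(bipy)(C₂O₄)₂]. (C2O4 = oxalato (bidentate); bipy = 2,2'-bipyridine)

Both ions are complex: the cation is named first with the plain metal name, the anion second with the -ate form; each ion's ligands are alphabetised independently.
Cadmium is always +2 in its complexes; the cation's ligand charges sum to -1, so the complex cation is 1+.
A 1:1 salt means the anion carries the equal and opposite charge, 1−.
Anion: ligand charges sum to -4; for the ion to be 1−, Co = +3.

pentaaquaazidocadmium(II) (2,2'-bipyridine)dioxalatocobaltate(III)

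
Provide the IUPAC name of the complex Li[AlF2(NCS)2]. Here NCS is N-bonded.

The 1 lithium counter-ion carries a total charge of +1, so each complex ion is 1−.
Ligand charges: 2×fluoro (-1 each), 2×isothiocyanato (-1 each); total -4. So Al + (-4) = 1−, giving Al = +3.
The complex ion is anionic, so aluminium takes the -ate form aluminate(III).

lithium difluorodiisothiocyanatoaluminate(III)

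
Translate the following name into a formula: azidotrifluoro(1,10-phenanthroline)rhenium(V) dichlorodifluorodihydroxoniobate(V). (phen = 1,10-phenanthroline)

Cation [Re…]: ligand charges -4, Re(V) ⇒ ion charge 1+.
Anion [Nb…]: ligand charges -6, Nb(V) ⇒ ion charge 1−.
One 1+ cation balances one 1− anion.

[ReF3(N3)(phen)][NbCl2F2(OH)2]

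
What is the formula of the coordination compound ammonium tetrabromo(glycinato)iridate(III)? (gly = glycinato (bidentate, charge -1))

(NH4)2[IrBr4(gly)]

Ligands: 4 bromo (Br, -1), 1 glycinato (gly, -1). Ligand charge sum = -5.
Charge balance with ammonium (+1) requires 1 complex ion per 2 ammonium.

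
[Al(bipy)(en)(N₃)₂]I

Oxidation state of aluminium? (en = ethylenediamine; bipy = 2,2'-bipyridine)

+3

1 iodide outside the brackets (-1 each) → the complex ion is 1+.
Ligand charges: 2×N3 = -2; 1×en neutral; 1×bipy neutral; sum -2.
Al + (-2) = 1+ ⇒ Al is +3.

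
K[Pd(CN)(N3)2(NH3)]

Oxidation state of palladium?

1 potassium outside the brackets (+1 each) → the complex ion is 1−.
Ligand charges: 1×CN = -1; 1×NH3 neutral; 2×N3 = -2; sum -3.
Pd + (-3) = 1− ⇒ Pd is +2.

+2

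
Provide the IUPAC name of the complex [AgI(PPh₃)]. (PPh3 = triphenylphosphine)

There is no counter-ion, so the complex is neutral overall.
Ligand charges: 1×iodo (-1 each), 1×triphenylphosphine (neutral); total -1. So Ag + (-1) = 0, giving Ag = +1.
Ligands are named alphabetically: iodo before triphenylphosphine.

iodo(triphenylphosphine)silver(I)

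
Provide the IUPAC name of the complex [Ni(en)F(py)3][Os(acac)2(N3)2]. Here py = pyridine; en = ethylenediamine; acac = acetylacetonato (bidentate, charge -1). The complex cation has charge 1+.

The complex cation is given as 1+; its ligand charges sum to -1, so Ni = +2.
A 1:1 salt means the anion carries the equal and opposite charge, 1−.
Anion: ligand charges sum to -4; for the ion to be 1−, Os = +3.

(ethylenediamine)fluorotris(pyridine)nickel(II) bis(acetylacetonato)diazidoosmate(III)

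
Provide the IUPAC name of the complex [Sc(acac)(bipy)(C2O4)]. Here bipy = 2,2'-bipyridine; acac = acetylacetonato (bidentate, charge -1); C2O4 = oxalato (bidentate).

(acetylacetonato)(2,2'-bipyridine)oxalatoscandium(III)

There is no counter-ion, so the complex is neutral overall.
Ligand charges: 1×2,2'-bipyridine (neutral), 1×acetylacetonato (-1 each), 1×oxalato (-2 each); total -3. So Sc + (-3) = 0, giving Sc = +3.
Ligands are named alphabetically: acetylacetonato before bipyridine before oxalato.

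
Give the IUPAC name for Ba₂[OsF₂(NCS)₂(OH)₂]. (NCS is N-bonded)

The 2 barium counter-ions carry a total charge of +4, so each complex ion is 4−.
Ligand charges: 2×hydroxo (-1 each), 2×isothiocyanato (-1 each), 2×fluoro (-1 each); total -6. So Os + (-6) = 4−, giving Os = +2.
Ligands are named alphabetically: fluoro before hydroxo before isothiocyanato.
The complex ion is anionic, so osmium takes the -ate form osmate(II).

barium difluorodihydroxodiisothiocyanatoosmate(II)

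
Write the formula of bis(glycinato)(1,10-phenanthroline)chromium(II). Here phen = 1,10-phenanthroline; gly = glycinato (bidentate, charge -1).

[Cr(gly)2(phen)]

Ligands: 1 1,10-phenanthroline (phen, neutral), 2 glycinato (gly, -1). Ligand charge sum = -2.
With Cr in oxidation state +2, the complex ion is [Cr...].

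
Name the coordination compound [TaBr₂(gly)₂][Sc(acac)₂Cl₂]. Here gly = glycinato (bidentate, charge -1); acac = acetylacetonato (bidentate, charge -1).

dibromobis(glycinato)tantalum(V) bis(acetylacetonato)dichloroscandate(III)

Both ions are complex: the cation is named first with the plain metal name, the anion second with the -ate form; each ion's ligands are alphabetised independently.
Scandium is always +3 in its complexes; the anion's ligand charges sum to -4, so the complex anion is 1−.
A 1:1 salt means the cation carries the equal and opposite charge, 1+.
Cation: ligand charges sum to -4; for the ion to be 1+, Ta = +5.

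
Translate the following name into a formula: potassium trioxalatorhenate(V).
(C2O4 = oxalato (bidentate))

Ligands: 3 oxalato (C2O4, -2). Ligand charge sum = -6.
Charge balance with potassium (+1) requires 1 complex ion per 1 potassium.

K[Re(C2O4)3]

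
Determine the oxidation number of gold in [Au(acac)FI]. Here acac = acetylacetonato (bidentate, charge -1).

+3

No counter-ion: the bracketed complex is neutral.
Ligand charges: 1×acac = -1; 1×I = -1; 1×F = -1; sum -3.
Au + (-3) = 0 ⇒ Au is +3.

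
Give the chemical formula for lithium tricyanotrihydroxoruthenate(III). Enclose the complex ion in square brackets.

Li3[Ru(CN)3(OH)3]

Ligands: 3 hydroxo (OH, -1), 3 cyano (CN, -1). Ligand charge sum = -6.
With Ru in oxidation state +3, the complex ion is [Ru...]^3−.
Charge balance with lithium (+1) requires 1 complex ion per 3 lithium.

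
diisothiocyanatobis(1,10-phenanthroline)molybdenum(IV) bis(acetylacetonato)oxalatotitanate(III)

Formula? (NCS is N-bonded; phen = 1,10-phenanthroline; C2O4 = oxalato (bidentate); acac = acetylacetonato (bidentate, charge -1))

Cation [Mo…]: ligand charges -2, Mo(IV) ⇒ ion charge 2+.
Anion [Ti…]: ligand charges -4, Ti(III) ⇒ ion charge 1−.
One 2+ cation requires 2 of the 1− anion.

[Mo(NCS)2(phen)2][Ti(acac)2(C2O4)]2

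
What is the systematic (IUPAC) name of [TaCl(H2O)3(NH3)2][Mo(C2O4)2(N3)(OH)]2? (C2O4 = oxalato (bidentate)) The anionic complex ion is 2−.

diamminetriaquachlorotantalum(V) azidohydroxodioxalatomolybdate(IV)

The complex anion is given as 2−; its ligand charges sum to -6, so Mo = +4.
With 2 anions per cation, the cation must be 2×2 = 4+.
Cation: ligand charges sum to -1; for the ion to be 4+, Ta = +5.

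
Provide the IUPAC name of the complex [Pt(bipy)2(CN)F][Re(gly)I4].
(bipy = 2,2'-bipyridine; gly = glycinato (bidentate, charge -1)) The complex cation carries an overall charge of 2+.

bis(2,2'-bipyridine)cyanofluoroplatinum(IV) (glycinato)tetraiodorhenate(III)

Both ions are complex: the cation is named first with the plain metal name, the anion second with the -ate form; each ion's ligands are alphabetised independently.
The complex cation is given as 2+; its ligand charges sum to -2, so Pt = +4.
A 1:1 salt means the anion carries the equal and opposite charge, 2−.
Anion: ligand charges sum to -5; for the ion to be 2−, Re = +3.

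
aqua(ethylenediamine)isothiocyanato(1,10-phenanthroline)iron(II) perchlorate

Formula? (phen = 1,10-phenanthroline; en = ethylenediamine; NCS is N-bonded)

Ligands: 1 aqua (H2O, neutral), 1 1,10-phenanthroline (phen, neutral), 1 ethylenediamine (en, neutral), 1 isothiocyanato (NCS, -1). Ligand charge sum = -1.
With Fe in oxidation state +2, the complex ion is [Fe...]^1+.
Charge balance with perchlorate (-1) requires 1 complex ion per 1 perchlorate.

[Fe(en)(H2O)(NCS)(phen)]ClO4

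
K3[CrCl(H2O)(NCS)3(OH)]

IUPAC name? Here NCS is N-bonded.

potassium aquachlorohydroxotriisothiocyanatochromate(II)

The 3 potassium counter-ions carry a total charge of +3, so each complex ion is 3−.
Ligand charges: 1×aqua (neutral), 3×isothiocyanato (-1 each), 1×chloro (-1 each), 1×hydroxo (-1 each); total -5. So Cr + (-5) = 3−, giving Cr = +2.
The complex ion is anionic, so chromium takes the -ate form chromate(II).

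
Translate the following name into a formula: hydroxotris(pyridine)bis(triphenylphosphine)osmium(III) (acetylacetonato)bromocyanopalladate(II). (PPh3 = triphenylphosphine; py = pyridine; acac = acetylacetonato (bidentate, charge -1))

Cation [Os…]: ligand charges -1, Os(III) ⇒ ion charge 2+.
Anion [Pd…]: ligand charges -3, Pd(II) ⇒ ion charge 1−.
One 2+ cation requires 2 of the 1− anion.

[Os(OH)(PPh3)2(py)3][Pd(acac)Br(CN)]2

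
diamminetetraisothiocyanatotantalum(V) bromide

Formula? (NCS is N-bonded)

[Ta(NCS)4(NH3)2]Br

Ligands: 2 ammine (NH3, neutral), 4 isothiocyanato (NCS, -1). Ligand charge sum = -4.
With Ta in oxidation state +5, the complex ion is [Ta...]^1+.
Charge balance with bromide (-1) requires 1 complex ion per 1 bromide.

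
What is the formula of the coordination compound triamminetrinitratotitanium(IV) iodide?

[Ti(NH3)3(NO3)3]I

Ligands: 3 ammine (NH3, neutral), 3 nitrato (NO3, -1). Ligand charge sum = -3.
With Ti in oxidation state +4, the complex ion is [Ti...]^1+.
Charge balance with iodide (-1) requires 1 complex ion per 1 iodide.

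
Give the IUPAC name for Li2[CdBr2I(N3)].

The 2 lithium counter-ions carry a total charge of +2, so each complex ion is 2−.
Ligand charges: 1×iodo (-1 each), 2×bromo (-1 each), 1×azido (-1 each); total -4. So Cd + (-4) = 2−, giving Cd = +2.
The complex ion is anionic, so cadmium takes the -ate form cadmate(II).

lithium azidodibromoiodocadmate(II)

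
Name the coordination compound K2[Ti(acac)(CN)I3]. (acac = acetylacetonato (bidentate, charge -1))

potassium (acetylacetonato)cyanotriiodotitanate(III)

The 2 potassium counter-ions carry a total charge of +2, so each complex ion is 2−.
Ligand charges: 3×iodo (-1 each), 1×acetylacetonato (-1 each), 1×cyano (-1 each); total -5. So Ti + (-5) = 2−, giving Ti = +3.
The complex ion is anionic, so titanium takes the -ate form titanate(III).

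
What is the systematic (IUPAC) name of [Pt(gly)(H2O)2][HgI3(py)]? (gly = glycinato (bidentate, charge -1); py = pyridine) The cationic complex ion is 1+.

diaqua(glycinato)platinum(II) triiodo(pyridine)mercurate(II)

Both ions are complex: the cation is named first with the plain metal name, the anion second with the -ate form; each ion's ligands are alphabetised independently.
The complex cation is given as 1+; its ligand charges sum to -1, so Pt = +2.
A 1:1 salt means the anion carries the equal and opposite charge, 1−.
Anion: ligand charges sum to -3; for the ion to be 1−, Hg = +2.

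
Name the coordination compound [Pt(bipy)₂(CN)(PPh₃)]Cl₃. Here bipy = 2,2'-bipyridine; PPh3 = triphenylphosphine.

The 3 chloride counter-ions carry a total charge of -3, so each complex ion is 3+.
Ligand charges: 2×2,2'-bipyridine (neutral), 1×cyano (-1 each), 1×triphenylphosphine (neutral); total -1. So Pt + (-1) = 3+, giving Pt = +4.
Ligands are named alphabetically: bipyridine before cyano before triphenylphosphine.

bis(2,2'-bipyridine)cyano(triphenylphosphine)platinum(IV) chloride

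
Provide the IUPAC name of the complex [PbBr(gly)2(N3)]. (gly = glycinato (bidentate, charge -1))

azidobromobis(glycinato)lead(IV)

There is no counter-ion, so the complex is neutral overall.
Ligand charges: 1×azido (-1 each), 2×glycinato (-1 each), 1×bromo (-1 each); total -4. So Pb + (-4) = 0, giving Pb = +4.
Ligands are named alphabetically: azido before bromo before glycinato.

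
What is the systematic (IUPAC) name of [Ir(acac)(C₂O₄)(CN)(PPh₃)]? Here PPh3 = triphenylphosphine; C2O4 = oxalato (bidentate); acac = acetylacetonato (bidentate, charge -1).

There is no counter-ion, so the complex is neutral overall.
Ligand charges: 1×triphenylphosphine (neutral), 1×oxalato (-2 each), 1×cyano (-1 each), 1×acetylacetonato (-1 each); total -4. So Ir + (-4) = 0, giving Ir = +4.
Ligands are named alphabetically: acetylacetonato before cyano before oxalato before triphenylphosphine.

(acetylacetonato)cyanooxalato(triphenylphosphine)iridium(IV)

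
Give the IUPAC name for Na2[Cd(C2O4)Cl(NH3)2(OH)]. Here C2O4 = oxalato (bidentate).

The 2 sodium counter-ions carry a total charge of +2, so each complex ion is 2−.
Ligand charges: 1×oxalato (-2 each), 1×chloro (-1 each), 2×ammine (neutral), 1×hydroxo (-1 each); total -4. So Cd + (-4) = 2−, giving Cd = +2.
Ligands are named alphabetically: ammine before chloro before hydroxo before oxalato.
The complex ion is anionic, so cadmium takes the -ate form cadmate(II).

sodium diamminechlorohydroxooxalatocadmate(II)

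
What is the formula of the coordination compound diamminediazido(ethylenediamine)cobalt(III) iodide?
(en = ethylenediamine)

Ligands: 1 ethylenediamine (en, neutral), 2 ammine (NH3, neutral), 2 azido (N3, -1). Ligand charge sum = -2.
With Co in oxidation state +3, the complex ion is [Co...]^1+.
Charge balance with iodide (-1) requires 1 complex ion per 1 iodide.

[Co(en)(N3)2(NH3)2]I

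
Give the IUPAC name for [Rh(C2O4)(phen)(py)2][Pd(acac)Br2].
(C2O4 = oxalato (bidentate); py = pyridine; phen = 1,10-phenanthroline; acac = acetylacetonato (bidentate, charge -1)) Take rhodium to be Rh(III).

Rh is given as +3; the cation's ligand charges sum to -2, so the complex cation is 1+.
A 1:1 salt means the anion carries the equal and opposite charge, 1−.
Anion: ligand charges sum to -3; for the ion to be 1−, Pd = +2.

oxalato(1,10-phenanthroline)bis(pyridine)rhodium(III) (acetylacetonato)dibromopalladate(II)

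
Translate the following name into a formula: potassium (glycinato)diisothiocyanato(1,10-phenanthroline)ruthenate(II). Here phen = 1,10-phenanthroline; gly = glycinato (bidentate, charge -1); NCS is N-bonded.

K[Ru(gly)(NCS)2(phen)]

Ligands: 1 1,10-phenanthroline (phen, neutral), 1 glycinato (gly, -1), 2 isothiocyanato (NCS, -1). Ligand charge sum = -3.
With Ru in oxidation state +2, the complex ion is [Ru...]^1−.
Charge balance with potassium (+1) requires 1 complex ion per 1 potassium.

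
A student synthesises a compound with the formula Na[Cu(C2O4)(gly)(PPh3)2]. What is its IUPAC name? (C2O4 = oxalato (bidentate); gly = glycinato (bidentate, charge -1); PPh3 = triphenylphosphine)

The 1 sodium counter-ion carries a total charge of +1, so each complex ion is 1−.
Ligand charges: 1×oxalato (-2 each), 1×glycinato (-1 each), 2×triphenylphosphine (neutral); total -3. So Cu + (-3) = 1−, giving Cu = +2.
The complex ion is anionic, so copper takes the -ate form cuprate(II).

sodium (glycinato)oxalatobis(triphenylphosphine)cuprate(II)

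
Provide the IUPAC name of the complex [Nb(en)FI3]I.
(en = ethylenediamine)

The 1 iodide counter-ion carries a total charge of -1, so each complex ion is 1+.
Ligand charges: 1×fluoro (-1 each), 1×ethylenediamine (neutral), 3×iodo (-1 each); total -4. So Nb + (-4) = 1+, giving Nb = +5.
Ligands are named alphabetically: ethylenediamine before fluoro before iodo.

(ethylenediamine)fluorotriiodoniobium(V) iodide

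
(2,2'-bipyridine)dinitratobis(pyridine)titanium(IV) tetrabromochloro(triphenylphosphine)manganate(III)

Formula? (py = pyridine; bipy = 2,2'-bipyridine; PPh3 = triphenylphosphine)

[Ti(bipy)(NO3)2(py)2][MnBr4Cl(PPh3)]

Cation [Ti…]: ligand charges -2, Ti(IV) ⇒ ion charge 2+.
Anion [Mn…]: ligand charges -5, Mn(III) ⇒ ion charge 2−.
One 2+ cation balances one 2− anion.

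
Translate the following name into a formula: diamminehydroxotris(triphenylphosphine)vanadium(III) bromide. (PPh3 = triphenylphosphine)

[V(NH3)2(OH)(PPh3)3]Br2

Ligands: 3 triphenylphosphine (PPh3, neutral), 2 ammine (NH3, neutral), 1 hydroxo (OH, -1). Ligand charge sum = -1.
With V in oxidation state +3, the complex ion is [V...]^2+.
Charge balance with bromide (-1) requires 1 complex ion per 2 bromide.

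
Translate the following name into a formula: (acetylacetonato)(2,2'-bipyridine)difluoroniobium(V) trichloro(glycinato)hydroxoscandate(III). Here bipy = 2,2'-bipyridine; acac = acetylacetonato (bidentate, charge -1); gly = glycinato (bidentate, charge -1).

[Nb(acac)(bipy)F2][ScCl3(gly)(OH)]

Cation [Nb…]: ligand charges -3, Nb(V) ⇒ ion charge 2+.
Anion [Sc…]: ligand charges -5, Sc(III) ⇒ ion charge 2−.
One 2+ cation balances one 2− anion.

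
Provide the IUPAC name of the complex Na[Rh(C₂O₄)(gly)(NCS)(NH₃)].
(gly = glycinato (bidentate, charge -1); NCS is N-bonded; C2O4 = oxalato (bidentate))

The 1 sodium counter-ion carries a total charge of +1, so each complex ion is 1−.
Ligand charges: 1×glycinato (-1 each), 1×isothiocyanato (-1 each), 1×ammine (neutral), 1×oxalato (-2 each); total -4. So Rh + (-4) = 1−, giving Rh = +3.
Ligands are named alphabetically: ammine before glycinato before isothiocyanato before oxalato.
The complex ion is anionic, so rhodium takes the -ate form rhodate(III).

sodium ammine(glycinato)isothiocyanatooxalatorhodate(III)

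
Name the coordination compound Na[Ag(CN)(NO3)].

The 1 sodium counter-ion carries a total charge of +1, so each complex ion is 1−.
Ligand charges: 1×cyano (-1 each), 1×nitrato (-1 each); total -2. So Ag + (-2) = 1−, giving Ag = +1.
The complex ion is anionic, so silver takes the -ate form argentate(I).

sodium cyanonitratoargentate(I)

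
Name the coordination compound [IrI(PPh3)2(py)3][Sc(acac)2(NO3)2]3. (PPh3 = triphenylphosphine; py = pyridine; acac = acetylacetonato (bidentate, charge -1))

iodotris(pyridine)bis(triphenylphosphine)iridium(IV) bis(acetylacetonato)dinitratoscandate(III)

Both ions are complex: the cation is named first with the plain metal name, the anion second with the -ate form; each ion's ligands are alphabetised independently.
Scandium is always +3 in its complexes; the anion's ligand charges sum to -4, so the complex anion is 1−.
With 3 anions per cation, the cation must be 3×1 = 3+.
Cation: ligand charges sum to -1; for the ion to be 3+, Ir = +4.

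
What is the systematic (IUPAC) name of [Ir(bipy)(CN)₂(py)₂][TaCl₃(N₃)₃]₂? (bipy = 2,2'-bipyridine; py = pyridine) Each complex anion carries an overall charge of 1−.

(2,2'-bipyridine)dicyanobis(pyridine)iridium(IV) triazidotrichlorotantalate(V)

Both ions are complex: the cation is named first with the plain metal name, the anion second with the -ate form; each ion's ligands are alphabetised independently.
The complex anion is given as 1−; its ligand charges sum to -6, so Ta = +5.
With 2 anions per cation, the cation must be 2×1 = 2+.
Cation: ligand charges sum to -2; for the ion to be 2+, Ir = +4.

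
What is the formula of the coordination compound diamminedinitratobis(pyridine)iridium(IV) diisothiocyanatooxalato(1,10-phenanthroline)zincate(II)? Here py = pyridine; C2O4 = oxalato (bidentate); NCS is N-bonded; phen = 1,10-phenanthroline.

[Ir(NH3)2(NO3)2(py)2][Zn(C2O4)(NCS)2(phen)]

Cation [Ir…]: ligand charges -2, Ir(IV) ⇒ ion charge 2+.
Anion [Zn…]: ligand charges -4, Zn(II) ⇒ ion charge 2−.
One 2+ cation balances one 2− anion.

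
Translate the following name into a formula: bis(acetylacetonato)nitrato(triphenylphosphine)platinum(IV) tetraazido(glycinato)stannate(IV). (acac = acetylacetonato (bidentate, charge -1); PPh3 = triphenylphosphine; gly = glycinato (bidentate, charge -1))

Cation [Pt…]: ligand charges -3, Pt(IV) ⇒ ion charge 1+.
Anion [Sn…]: ligand charges -5, Sn(IV) ⇒ ion charge 1−.
One 1+ cation balances one 1− anion.

[Pt(acac)2(NO3)(PPh3)][Sn(gly)(N3)4]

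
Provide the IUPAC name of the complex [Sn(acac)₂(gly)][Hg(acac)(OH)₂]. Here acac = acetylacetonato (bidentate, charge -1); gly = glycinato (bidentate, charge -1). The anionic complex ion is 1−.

bis(acetylacetonato)(glycinato)tin(IV) (acetylacetonato)dihydroxomercurate(II)

Both ions are complex: the cation is named first with the plain metal name, the anion second with the -ate form; each ion's ligands are alphabetised independently.
The complex anion is given as 1−; its ligand charges sum to -3, so Hg = +2.
A 1:1 salt means the cation carries the equal and opposite charge, 1+.
Cation: ligand charges sum to -3; for the ion to be 1+, Sn = +4.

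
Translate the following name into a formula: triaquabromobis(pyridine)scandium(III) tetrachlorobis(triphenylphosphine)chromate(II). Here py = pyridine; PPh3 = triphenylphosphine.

Cation [Sc…]: ligand charges -1, Sc(III) ⇒ ion charge 2+.
Anion [Cr…]: ligand charges -4, Cr(II) ⇒ ion charge 2−.
One 2+ cation balances one 2− anion.

[ScBr(H2O)3(py)2][CrCl4(PPh3)2]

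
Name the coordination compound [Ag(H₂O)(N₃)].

aquaazidosilver(I)

There is no counter-ion, so the complex is neutral overall.
Ligand charges: 1×aqua (neutral), 1×azido (-1 each); total -1. So Ag + (-1) = 0, giving Ag = +1.
Ligands are named alphabetically: aqua before azido.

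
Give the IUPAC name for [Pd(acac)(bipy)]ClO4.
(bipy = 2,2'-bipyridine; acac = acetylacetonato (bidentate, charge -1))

The 1 perchlorate counter-ion carries a total charge of -1, so each complex ion is 1+.
Ligand charges: 1×2,2'-bipyridine (neutral), 1×acetylacetonato (-1 each); total -1. So Pd + (-1) = 1+, giving Pd = +2.
Ligands are named alphabetically: acetylacetonato before bipyridine.

(acetylacetonato)(2,2'-bipyridine)palladium(II) perchlorate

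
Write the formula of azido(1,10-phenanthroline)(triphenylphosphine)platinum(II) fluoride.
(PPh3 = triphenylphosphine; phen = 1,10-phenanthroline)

[Pt(N3)(phen)(PPh3)]F

Ligands: 1 azido (N3, -1), 1 triphenylphosphine (PPh3, neutral), 1 1,10-phenanthroline (phen, neutral). Ligand charge sum = -1.
Charge balance with fluoride (-1) requires 1 complex ion per 1 fluoride.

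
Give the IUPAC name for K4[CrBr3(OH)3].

The 4 potassium counter-ions carry a total charge of +4, so each complex ion is 4−.
Ligand charges: 3×bromo (-1 each), 3×hydroxo (-1 each); total -6. So Cr + (-6) = 4−, giving Cr = +2.
Ligands are named alphabetically: bromo before hydroxo.
The complex ion is anionic, so chromium takes the -ate form chromate(II).

potassium tribromotrihydroxochromate(II)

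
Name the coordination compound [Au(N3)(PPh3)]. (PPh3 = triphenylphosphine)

There is no counter-ion, so the complex is neutral overall.
Ligand charges: 1×triphenylphosphine (neutral), 1×azido (-1 each); total -1. So Au + (-1) = 0, giving Au = +1.
Ligands are named alphabetically: azido before triphenylphosphine.

azido(triphenylphosphine)gold(I)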